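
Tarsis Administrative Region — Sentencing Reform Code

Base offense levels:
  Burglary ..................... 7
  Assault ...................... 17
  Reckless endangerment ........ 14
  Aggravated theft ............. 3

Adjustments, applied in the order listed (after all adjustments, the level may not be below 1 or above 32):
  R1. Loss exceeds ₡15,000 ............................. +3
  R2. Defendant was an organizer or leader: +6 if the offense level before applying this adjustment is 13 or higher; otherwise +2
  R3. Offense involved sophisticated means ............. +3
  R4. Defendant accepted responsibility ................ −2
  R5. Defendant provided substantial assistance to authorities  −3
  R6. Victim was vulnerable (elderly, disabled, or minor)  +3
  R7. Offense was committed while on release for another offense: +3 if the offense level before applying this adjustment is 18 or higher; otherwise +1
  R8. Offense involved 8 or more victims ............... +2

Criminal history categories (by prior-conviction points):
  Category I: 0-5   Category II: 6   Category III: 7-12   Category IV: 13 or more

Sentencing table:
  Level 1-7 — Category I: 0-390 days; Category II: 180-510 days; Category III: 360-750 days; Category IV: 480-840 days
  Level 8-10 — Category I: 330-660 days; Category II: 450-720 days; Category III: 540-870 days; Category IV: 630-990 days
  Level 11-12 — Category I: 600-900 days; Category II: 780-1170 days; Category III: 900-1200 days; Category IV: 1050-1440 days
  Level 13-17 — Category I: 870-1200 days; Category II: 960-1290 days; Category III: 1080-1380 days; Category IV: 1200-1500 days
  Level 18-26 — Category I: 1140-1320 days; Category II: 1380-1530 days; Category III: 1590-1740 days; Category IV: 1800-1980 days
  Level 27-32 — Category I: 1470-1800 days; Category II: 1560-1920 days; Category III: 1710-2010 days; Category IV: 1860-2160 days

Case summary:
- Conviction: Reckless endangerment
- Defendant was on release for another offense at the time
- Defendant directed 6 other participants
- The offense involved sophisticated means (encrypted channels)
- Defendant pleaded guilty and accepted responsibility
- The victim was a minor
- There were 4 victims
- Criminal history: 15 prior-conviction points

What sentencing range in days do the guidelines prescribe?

Base offense level for reckless endangerment: 14.
R1 does not apply.
R2 applies (level before this adjustment is 14 ≥ 13, so +6): 14 + 6 = 20.
R3 applies: 20 + 3 = 23.
R4 applies: 23 − 2 = 21.
R5 does not apply.
R6 applies: 21 + 3 = 24.
R7 applies (level before this adjustment is 24 ≥ 18, so +3): 24 + 3 = 27.
Final offense level: 27.
Criminal history: 15 prior points → Category IV (13+).
Level 27 falls in the 27-32 band.
Grid: Level 27-32 × Category IV = 1860-2160 days.

1860-2160 days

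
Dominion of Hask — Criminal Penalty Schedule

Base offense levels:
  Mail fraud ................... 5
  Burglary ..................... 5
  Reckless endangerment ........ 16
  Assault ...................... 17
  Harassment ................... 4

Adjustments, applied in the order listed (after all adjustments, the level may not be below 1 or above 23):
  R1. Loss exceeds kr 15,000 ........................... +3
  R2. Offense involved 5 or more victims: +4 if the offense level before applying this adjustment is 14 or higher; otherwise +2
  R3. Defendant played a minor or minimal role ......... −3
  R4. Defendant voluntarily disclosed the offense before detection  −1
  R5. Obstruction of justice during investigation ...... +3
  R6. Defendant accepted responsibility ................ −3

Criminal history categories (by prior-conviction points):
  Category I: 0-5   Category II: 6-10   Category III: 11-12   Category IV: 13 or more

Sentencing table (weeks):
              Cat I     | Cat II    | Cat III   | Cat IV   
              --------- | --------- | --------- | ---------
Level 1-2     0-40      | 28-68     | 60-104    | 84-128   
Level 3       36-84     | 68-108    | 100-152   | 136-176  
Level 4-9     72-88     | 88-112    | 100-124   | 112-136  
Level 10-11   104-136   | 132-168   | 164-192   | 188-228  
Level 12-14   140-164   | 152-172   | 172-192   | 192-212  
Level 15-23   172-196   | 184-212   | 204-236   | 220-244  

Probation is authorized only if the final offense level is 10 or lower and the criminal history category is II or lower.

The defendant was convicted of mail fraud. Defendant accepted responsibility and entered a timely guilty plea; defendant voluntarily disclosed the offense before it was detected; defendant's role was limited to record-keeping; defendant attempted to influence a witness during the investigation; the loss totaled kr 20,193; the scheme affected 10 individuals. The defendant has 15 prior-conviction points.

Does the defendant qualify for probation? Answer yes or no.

Base offense level for mail fraud: 5.
R1 applies: 5 + 3 = 8.
R2 applies (level before this adjustment is 8 < 14, so +2): 8 + 2 = 10.
R3 applies: 10 − 3 = 7.
R4 applies: 7 − 1 = 6.
R5 applies: 6 + 3 = 9.
R6 applies: 9 − 3 = 6.
Final offense level: 6.
Criminal history: 15 prior points → Category IV (13+).
Level 6 falls in the 4-9 band.
Grid: Level 4-9 × Category IV = 112-136 weeks.
Probation check: level 6 ≤ 10 and category IV > II → not eligible.

No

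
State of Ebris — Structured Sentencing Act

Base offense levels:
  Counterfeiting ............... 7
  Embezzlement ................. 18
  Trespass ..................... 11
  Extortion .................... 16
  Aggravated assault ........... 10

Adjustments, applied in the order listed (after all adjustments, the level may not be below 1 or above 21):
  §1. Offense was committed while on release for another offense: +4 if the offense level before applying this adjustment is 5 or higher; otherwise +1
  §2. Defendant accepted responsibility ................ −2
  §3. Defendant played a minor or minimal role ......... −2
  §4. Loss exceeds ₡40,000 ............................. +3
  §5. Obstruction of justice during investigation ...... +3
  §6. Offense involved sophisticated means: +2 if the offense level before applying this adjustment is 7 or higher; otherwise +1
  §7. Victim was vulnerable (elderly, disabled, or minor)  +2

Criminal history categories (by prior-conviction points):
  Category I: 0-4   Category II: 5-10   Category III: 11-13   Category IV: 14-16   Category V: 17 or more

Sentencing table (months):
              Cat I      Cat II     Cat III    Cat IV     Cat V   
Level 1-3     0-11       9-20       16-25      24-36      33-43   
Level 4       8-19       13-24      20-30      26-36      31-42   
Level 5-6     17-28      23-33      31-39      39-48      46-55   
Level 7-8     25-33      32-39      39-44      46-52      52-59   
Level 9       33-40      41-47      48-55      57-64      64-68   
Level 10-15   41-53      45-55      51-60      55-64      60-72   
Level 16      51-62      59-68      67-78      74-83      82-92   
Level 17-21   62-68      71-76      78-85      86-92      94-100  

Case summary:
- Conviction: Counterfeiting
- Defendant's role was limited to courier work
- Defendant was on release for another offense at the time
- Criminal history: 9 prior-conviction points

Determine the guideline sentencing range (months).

41-47 months

Base offense level for counterfeiting: 7.
§1 applies (level before this adjustment is 7 ≥ 5, so +4): 7 + 4 = 11.
§2 does not apply.
§3 applies: 11 − 2 = 9.
§5 does not apply.
§6 does not apply.
Final offense level: 9.
Criminal history: 9 prior points → Category II (5-10).
Level 9 falls in the 9 band.
Grid: Level 9 × Category II = 41-47 months.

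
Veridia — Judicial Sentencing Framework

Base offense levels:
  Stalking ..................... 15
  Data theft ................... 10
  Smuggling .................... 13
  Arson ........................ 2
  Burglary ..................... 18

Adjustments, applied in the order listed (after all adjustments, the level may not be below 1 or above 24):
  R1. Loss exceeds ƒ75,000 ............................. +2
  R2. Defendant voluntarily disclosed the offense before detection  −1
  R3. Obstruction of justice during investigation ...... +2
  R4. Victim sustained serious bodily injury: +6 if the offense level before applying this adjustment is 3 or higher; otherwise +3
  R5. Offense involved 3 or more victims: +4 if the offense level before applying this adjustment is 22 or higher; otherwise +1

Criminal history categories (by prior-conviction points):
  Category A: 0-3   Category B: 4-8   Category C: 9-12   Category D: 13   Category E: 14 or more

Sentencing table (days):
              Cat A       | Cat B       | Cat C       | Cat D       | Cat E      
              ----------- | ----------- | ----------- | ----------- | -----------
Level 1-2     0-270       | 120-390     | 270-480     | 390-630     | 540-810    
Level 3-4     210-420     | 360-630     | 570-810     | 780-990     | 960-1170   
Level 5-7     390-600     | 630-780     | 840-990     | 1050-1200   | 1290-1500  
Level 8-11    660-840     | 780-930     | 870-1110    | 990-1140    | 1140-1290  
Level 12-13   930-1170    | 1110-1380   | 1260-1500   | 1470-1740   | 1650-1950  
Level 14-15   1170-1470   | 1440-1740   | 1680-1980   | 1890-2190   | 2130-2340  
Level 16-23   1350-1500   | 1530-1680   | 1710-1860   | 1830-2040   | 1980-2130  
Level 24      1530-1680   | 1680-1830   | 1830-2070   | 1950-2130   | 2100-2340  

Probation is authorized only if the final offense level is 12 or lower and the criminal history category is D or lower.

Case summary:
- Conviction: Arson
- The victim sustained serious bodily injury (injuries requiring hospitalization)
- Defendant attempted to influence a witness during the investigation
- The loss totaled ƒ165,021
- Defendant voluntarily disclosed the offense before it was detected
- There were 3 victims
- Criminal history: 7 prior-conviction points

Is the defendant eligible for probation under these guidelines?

Yes

Base offense level for arson: 2.
R1 applies: 2 + 2 = 4.
R2 applies: 4 − 1 = 3.
R3 applies: 3 + 2 = 5.
R4 applies (level before this adjustment is 5 ≥ 3, so +6): 5 + 6 = 11.
R5 applies (level before this adjustment is 11 < 22, so +1): 11 + 1 = 12.
Final offense level: 12.
Criminal history: 7 prior points → Category B (4-8).
Level 12 falls in the 12-13 band.
Grid: Level 12-13 × Category B = 1110-1380 days.
Probation check: level 12 ≤ 12 and category B ≤ D → eligible.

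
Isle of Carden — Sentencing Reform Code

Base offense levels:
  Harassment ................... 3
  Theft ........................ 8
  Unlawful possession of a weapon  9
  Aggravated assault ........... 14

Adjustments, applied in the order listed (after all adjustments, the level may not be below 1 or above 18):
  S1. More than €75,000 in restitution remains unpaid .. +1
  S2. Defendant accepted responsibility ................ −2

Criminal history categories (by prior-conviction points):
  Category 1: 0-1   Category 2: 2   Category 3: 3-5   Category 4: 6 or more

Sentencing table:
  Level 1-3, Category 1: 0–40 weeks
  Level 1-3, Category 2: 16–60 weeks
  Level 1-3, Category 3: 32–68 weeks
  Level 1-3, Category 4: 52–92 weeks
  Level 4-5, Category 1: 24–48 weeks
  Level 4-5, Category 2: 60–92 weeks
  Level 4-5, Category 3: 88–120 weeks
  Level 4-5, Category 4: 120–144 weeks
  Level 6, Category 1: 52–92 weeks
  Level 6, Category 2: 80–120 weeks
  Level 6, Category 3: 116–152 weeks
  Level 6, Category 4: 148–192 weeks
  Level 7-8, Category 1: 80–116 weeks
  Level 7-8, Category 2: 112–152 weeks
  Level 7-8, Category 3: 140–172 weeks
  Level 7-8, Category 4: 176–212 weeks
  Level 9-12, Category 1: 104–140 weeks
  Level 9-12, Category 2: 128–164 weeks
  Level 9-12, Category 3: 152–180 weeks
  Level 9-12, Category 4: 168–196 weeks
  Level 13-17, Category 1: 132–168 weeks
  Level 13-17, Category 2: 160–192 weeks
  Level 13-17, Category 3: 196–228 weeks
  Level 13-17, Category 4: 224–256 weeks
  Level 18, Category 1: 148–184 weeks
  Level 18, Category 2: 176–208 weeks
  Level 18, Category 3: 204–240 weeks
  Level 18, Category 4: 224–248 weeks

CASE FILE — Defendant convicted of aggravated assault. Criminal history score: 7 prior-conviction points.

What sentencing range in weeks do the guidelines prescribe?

Base offense level for aggravated assault: 14.
Final offense level: 14.
Criminal history: 7 prior points → Category 4 (6+).
Level 14 falls in the 13-17 band.
Grid: Level 13-17 × Category 4 = 224-256 weeks.

224-256 weeks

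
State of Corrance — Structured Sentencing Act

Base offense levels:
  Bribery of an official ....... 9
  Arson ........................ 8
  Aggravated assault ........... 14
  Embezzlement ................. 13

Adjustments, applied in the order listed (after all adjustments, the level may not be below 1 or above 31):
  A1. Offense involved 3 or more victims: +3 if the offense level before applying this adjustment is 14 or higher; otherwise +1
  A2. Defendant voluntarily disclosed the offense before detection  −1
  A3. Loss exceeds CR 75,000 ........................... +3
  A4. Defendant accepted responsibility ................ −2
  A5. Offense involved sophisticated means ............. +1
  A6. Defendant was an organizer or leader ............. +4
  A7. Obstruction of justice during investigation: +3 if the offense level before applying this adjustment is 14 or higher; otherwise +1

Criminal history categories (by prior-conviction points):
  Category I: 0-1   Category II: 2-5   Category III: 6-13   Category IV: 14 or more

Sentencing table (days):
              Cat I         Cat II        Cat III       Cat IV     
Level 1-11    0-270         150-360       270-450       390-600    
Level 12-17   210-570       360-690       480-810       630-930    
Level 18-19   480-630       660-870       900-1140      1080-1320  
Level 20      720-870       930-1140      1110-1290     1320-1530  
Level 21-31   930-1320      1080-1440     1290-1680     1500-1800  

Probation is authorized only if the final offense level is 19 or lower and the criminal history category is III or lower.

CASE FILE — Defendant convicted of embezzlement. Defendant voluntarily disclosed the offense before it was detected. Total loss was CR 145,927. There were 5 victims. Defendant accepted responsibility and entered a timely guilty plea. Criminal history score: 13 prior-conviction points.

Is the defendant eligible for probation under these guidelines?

Yes

Base offense level for embezzlement: 13.
A1 applies (level before this adjustment is 13 < 14, so +1): 13 + 1 = 14.
A2 applies: 14 − 1 = 13.
A3 applies: 13 + 3 = 16.
A4 applies: 16 − 2 = 14.
A5 does not apply.
A6 does not apply.
Final offense level: 14.
Criminal history: 13 prior points → Category III (6-13).
Level 14 falls in the 12-17 band.
Grid: Level 12-17 × Category III = 480-810 days.
Probation check: level 14 ≤ 19 and category III ≤ III → eligible.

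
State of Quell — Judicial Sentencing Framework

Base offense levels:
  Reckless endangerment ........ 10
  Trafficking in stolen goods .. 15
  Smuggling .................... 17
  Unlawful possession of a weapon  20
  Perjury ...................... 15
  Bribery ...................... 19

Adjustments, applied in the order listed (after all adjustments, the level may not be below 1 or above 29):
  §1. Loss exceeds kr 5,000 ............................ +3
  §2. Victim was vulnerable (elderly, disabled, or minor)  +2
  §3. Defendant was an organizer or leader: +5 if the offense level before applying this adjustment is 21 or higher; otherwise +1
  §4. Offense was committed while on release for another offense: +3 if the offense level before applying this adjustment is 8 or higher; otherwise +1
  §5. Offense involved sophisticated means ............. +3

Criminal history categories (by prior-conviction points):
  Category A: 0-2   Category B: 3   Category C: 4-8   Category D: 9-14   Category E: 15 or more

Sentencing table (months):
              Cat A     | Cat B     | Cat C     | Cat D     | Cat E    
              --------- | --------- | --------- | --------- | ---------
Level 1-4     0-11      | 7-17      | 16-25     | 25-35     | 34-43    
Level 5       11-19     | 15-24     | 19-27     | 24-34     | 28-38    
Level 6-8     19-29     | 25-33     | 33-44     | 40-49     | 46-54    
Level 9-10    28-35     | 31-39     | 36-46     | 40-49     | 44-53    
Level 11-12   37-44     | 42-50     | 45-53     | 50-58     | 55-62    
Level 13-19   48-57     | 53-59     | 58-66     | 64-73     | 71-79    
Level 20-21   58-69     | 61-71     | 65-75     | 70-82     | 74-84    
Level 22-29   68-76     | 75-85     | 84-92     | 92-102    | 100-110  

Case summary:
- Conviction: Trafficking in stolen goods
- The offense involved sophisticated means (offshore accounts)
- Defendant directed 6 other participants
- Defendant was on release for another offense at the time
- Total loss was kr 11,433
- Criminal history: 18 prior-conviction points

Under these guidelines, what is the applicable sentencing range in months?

100-110 months

Base offense level for trafficking in stolen goods: 15.
§1 applies: 15 + 3 = 18.
§3 applies (level before this adjustment is 18 < 21, so +1): 18 + 1 = 19.
§4 applies (level before this adjustment is 19 ≥ 8, so +3): 19 + 3 = 22.
§5 applies: 22 + 3 = 25.
Final offense level: 25.
Criminal history: 18 prior points → Category E (15+).
Level 25 falls in the 22-29 band.
Grid: Level 22-29 × Category E = 100-110 months.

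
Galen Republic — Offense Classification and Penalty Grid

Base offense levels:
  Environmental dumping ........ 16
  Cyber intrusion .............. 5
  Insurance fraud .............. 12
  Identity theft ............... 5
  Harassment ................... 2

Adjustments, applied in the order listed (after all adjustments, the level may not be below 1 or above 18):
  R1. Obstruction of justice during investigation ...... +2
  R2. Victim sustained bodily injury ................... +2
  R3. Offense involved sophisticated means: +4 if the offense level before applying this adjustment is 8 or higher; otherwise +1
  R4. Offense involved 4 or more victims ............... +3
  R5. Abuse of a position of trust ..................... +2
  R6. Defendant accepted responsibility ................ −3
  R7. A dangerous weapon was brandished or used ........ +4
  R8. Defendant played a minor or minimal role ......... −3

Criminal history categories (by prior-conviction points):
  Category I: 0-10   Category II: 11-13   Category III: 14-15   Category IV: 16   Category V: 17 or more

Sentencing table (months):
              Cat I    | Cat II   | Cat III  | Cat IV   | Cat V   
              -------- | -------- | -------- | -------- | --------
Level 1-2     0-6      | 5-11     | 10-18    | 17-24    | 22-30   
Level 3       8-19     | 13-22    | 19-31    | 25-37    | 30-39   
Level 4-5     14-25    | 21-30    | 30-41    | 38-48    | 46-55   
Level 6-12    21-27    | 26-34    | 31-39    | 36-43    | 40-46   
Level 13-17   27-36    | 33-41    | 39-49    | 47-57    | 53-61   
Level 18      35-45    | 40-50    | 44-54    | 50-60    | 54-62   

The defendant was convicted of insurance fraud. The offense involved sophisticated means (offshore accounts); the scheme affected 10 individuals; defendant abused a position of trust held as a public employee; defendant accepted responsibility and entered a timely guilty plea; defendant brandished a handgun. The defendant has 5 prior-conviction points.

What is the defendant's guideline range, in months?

35-45 months

Base offense level for insurance fraud: 12.
R1 does not apply.
R3 applies (level before this adjustment is 12 ≥ 8, so +4): 12 + 4 = 16.
R4 applies: 16 + 3 = 19.
R5 applies: 19 + 2 = 21.
R6 applies: 21 − 3 = 18.
R7 applies: 18 + 4 = 22.
Level 22 exceeds the maximum of 18; capped at 18.
Final offense level: 18.
Criminal history: 5 prior points → Category I (0-10).
Level 18 falls in the 18 band.
Grid: Level 18 × Category I = 35-45 months.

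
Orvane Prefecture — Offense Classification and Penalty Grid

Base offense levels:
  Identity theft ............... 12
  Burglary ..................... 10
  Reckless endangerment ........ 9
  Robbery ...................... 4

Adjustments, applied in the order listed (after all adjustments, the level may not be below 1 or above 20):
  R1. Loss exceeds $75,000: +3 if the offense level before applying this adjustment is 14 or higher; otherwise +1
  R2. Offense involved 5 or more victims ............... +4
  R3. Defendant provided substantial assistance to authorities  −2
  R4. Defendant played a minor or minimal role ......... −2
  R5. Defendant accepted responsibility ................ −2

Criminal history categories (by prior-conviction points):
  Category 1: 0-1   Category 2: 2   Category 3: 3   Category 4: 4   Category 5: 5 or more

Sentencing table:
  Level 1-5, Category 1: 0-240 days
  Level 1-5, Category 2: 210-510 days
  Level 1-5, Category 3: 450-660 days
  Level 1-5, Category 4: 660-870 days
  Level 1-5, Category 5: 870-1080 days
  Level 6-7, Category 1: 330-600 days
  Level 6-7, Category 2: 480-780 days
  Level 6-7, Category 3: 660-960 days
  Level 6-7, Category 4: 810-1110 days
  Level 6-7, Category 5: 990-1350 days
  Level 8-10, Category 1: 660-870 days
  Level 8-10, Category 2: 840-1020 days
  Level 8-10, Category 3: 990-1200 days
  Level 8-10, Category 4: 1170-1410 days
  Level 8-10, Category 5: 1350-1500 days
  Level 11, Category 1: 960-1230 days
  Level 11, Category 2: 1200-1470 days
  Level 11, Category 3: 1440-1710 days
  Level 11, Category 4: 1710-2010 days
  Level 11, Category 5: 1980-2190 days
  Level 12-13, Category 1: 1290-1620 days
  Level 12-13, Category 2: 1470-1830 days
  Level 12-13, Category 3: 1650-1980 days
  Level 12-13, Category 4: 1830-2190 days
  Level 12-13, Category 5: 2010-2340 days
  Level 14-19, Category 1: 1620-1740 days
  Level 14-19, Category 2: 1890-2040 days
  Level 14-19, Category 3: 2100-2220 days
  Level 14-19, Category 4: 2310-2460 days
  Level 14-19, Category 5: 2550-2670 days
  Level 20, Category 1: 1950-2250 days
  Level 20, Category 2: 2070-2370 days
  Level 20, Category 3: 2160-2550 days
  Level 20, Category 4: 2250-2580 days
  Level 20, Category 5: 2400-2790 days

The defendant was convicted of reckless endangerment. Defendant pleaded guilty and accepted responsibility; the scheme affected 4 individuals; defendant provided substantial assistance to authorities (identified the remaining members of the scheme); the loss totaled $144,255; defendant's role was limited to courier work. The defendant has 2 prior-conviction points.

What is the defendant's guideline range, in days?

210-510 days

Base offense level for reckless endangerment: 9.
R1 applies (level before this adjustment is 9 < 14, so +1): 9 + 1 = 10.
R2 does not apply.
R3 applies: 10 − 2 = 8.
R4 applies: 8 − 2 = 6.
R5 applies: 6 − 2 = 4.
Final offense level: 4.
Criminal history: 2 prior points → Category 2 (2).
Level 4 falls in the 1-5 band.
Grid: Level 1-5 × Category 2 = 210-510 days.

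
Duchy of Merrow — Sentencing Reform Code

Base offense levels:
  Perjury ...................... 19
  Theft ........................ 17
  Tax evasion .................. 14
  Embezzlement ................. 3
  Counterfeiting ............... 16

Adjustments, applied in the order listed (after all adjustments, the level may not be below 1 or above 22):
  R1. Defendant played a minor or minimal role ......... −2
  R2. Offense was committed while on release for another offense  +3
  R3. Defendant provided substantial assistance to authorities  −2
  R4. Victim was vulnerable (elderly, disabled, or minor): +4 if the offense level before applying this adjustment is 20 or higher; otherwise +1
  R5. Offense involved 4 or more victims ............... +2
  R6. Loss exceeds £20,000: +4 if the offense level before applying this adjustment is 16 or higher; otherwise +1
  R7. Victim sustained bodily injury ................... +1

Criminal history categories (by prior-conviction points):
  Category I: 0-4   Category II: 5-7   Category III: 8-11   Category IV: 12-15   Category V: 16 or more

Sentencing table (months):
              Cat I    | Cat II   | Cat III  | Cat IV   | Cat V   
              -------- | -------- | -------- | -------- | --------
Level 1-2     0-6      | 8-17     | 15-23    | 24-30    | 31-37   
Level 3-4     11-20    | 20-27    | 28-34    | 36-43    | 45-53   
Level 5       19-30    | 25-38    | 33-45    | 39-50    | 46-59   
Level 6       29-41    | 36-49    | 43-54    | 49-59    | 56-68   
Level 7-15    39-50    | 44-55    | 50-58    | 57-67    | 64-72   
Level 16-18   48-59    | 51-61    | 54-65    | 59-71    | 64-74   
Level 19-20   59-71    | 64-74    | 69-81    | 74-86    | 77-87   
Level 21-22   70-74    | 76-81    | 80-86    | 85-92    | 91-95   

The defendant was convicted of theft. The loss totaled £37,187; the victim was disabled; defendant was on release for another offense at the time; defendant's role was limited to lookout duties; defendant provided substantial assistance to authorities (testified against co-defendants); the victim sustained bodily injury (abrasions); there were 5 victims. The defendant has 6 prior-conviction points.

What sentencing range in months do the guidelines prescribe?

Base offense level for theft: 17.
R1 applies: 17 − 2 = 15.
R2 applies: 15 + 3 = 18.
R3 applies: 18 − 2 = 16.
R4 applies (level before this adjustment is 16 < 20, so +1): 16 + 1 = 17.
R5 applies: 17 + 2 = 19.
R6 applies (level before this adjustment is 19 ≥ 16, so +4): 19 + 4 = 23.
R7 applies: 23 + 1 = 24.
Level 24 exceeds the maximum of 22; capped at 22.
Final offense level: 22.
Criminal history: 6 prior points → Category II (5-7).
Level 22 falls in the 21-22 band.
Grid: Level 21-22 × Category II = 76-81 months.

76-81 months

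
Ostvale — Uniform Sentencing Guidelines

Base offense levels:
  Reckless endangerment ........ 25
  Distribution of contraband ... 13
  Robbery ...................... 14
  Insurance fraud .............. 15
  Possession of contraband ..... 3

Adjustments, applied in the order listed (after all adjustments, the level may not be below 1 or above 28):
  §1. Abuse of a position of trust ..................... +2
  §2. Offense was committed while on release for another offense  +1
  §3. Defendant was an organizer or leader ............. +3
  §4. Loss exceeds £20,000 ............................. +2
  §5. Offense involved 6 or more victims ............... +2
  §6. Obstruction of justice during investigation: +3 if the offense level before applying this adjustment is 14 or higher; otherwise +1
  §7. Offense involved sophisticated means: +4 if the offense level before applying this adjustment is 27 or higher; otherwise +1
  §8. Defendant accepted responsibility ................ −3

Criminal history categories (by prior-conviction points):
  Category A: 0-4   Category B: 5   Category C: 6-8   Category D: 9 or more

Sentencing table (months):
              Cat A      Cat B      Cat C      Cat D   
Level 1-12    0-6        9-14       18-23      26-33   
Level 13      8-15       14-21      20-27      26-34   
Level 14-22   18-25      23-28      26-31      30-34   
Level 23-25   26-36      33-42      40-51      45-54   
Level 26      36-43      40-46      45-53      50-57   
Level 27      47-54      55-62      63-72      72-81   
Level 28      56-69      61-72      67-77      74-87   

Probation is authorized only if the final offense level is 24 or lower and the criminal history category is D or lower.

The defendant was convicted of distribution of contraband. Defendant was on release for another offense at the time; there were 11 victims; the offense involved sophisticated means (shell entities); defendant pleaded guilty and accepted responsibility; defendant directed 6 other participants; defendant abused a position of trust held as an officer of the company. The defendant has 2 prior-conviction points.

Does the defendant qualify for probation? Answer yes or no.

Base offense level for distribution of contraband: 13.
§1 applies: 13 + 2 = 15.
§2 applies: 15 + 1 = 16.
§3 applies: 16 + 3 = 19.
§5 applies: 19 + 2 = 21.
§6 does not apply.
§7 applies (level before this adjustment is 21 < 27, so +1): 21 + 1 = 22.
§8 applies: 22 − 3 = 19.
Final offense level: 19.
Criminal history: 2 prior points → Category A (0-4).
Level 19 falls in the 14-22 band.
Grid: Level 14-22 × Category A = 18-25 months.
Probation check: level 19 ≤ 24 and category A ≤ D → eligible.

Yes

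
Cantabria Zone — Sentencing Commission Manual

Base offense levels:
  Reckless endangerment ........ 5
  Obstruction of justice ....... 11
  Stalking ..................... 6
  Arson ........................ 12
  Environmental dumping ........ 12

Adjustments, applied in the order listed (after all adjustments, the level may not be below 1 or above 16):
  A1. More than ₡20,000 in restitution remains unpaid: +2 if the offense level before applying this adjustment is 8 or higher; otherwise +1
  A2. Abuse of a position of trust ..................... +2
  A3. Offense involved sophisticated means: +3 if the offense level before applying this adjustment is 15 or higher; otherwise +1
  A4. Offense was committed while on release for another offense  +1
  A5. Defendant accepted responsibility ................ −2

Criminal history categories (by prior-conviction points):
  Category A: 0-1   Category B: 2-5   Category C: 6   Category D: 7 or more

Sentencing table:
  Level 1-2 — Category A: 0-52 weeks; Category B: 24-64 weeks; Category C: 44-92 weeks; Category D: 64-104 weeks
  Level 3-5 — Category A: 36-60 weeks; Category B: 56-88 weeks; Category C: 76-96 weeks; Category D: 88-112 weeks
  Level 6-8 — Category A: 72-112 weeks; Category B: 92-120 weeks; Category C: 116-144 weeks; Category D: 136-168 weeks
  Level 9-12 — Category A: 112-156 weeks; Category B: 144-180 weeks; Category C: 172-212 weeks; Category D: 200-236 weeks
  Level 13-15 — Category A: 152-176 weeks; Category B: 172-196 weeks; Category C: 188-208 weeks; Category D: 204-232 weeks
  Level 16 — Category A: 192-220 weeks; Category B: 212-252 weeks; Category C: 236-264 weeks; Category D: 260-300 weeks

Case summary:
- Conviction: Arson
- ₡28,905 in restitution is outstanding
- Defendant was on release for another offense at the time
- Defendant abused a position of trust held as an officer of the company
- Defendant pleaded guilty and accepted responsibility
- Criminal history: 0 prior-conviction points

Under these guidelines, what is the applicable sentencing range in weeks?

152-176 weeks

Base offense level for arson: 12.
A1 applies (level before this adjustment is 12 ≥ 8, so +2): 12 + 2 = 14.
A2 applies: 14 + 2 = 16.
A4 applies: 16 + 1 = 17.
A5 applies: 17 − 2 = 15.
Final offense level: 15.
Criminal history: 0 prior points → Category A (0-1).
Level 15 falls in the 13-15 band.
Grid: Level 13-15 × Category A = 152-176 weeks.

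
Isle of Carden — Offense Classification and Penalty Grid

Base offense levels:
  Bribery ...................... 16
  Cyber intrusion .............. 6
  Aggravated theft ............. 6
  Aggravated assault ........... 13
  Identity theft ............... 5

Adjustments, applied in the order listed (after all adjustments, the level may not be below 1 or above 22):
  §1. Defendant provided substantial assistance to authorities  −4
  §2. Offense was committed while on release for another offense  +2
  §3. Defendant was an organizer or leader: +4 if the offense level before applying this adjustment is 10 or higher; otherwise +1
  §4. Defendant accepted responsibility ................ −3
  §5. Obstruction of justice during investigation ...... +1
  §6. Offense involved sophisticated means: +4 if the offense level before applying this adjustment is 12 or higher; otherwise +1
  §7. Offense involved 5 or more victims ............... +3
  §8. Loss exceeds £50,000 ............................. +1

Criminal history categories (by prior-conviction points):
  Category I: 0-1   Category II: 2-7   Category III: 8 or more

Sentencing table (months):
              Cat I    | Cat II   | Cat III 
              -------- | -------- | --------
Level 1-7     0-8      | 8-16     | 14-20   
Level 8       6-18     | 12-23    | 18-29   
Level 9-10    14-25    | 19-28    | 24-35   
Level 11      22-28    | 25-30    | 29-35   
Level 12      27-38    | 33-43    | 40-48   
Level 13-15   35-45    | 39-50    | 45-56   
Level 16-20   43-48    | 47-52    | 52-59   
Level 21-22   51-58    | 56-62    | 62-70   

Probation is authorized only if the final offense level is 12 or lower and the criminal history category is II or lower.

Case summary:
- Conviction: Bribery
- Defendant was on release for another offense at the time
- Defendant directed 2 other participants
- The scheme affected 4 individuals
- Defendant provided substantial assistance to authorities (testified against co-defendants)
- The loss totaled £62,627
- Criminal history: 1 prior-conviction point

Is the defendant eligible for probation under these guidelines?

No

Base offense level for bribery: 16.
§1 applies: 16 − 4 = 12.
§2 applies: 12 + 2 = 14.
§3 applies (level before this adjustment is 14 ≥ 10, so +4): 14 + 4 = 18.
§6 does not apply.
§7 does not apply.
§8 applies: 18 + 1 = 19.
Final offense level: 19.
Criminal history: 1 prior point → Category I (0-1).
Level 19 falls in the 16-20 band.
Grid: Level 16-20 × Category I = 43-48 months.
Probation check: level 19 > 12 and category I ≤ II → not eligible.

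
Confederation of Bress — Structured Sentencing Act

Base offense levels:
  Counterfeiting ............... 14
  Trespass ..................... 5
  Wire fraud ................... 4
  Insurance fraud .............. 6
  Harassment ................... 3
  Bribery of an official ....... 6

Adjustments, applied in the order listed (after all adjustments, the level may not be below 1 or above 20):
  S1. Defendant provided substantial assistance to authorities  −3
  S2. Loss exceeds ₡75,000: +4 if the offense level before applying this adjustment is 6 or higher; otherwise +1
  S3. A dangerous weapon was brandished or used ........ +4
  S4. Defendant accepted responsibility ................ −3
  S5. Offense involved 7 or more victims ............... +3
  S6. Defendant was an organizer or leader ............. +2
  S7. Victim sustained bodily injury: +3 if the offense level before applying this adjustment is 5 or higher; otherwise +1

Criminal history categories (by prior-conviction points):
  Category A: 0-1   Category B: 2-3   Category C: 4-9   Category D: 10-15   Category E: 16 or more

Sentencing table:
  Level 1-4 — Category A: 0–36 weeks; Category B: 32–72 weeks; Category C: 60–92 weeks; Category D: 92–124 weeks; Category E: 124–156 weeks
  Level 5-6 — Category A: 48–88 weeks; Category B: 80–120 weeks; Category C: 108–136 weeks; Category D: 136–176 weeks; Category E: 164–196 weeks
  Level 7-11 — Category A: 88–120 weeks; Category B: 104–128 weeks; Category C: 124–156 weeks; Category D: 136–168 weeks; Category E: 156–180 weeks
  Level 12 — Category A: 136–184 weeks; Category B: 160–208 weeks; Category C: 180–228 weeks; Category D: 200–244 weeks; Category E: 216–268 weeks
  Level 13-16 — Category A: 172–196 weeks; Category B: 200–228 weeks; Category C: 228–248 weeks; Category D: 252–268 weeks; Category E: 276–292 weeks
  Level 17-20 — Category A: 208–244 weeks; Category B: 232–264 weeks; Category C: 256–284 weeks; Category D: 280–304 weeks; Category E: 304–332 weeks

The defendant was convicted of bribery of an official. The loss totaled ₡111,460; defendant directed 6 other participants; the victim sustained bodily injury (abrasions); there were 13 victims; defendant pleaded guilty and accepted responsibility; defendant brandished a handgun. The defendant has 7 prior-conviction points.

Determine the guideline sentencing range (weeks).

256-284 weeks

Base offense level for bribery of an official: 6.
S1 does not apply.
S2 applies (level before this adjustment is 6 ≥ 6, so +4): 6 + 4 = 10.
S3 applies: 10 + 4 = 14.
S4 applies: 14 − 3 = 11.
S5 applies: 11 + 3 = 14.
S6 applies: 14 + 2 = 16.
S7 applies (level before this adjustment is 16 ≥ 5, so +3): 16 + 3 = 19.
Final offense level: 19.
Criminal history: 7 prior points → Category C (4-9).
Level 19 falls in the 17-20 band.
Grid: Level 17-20 × Category C = 256-284 weeks.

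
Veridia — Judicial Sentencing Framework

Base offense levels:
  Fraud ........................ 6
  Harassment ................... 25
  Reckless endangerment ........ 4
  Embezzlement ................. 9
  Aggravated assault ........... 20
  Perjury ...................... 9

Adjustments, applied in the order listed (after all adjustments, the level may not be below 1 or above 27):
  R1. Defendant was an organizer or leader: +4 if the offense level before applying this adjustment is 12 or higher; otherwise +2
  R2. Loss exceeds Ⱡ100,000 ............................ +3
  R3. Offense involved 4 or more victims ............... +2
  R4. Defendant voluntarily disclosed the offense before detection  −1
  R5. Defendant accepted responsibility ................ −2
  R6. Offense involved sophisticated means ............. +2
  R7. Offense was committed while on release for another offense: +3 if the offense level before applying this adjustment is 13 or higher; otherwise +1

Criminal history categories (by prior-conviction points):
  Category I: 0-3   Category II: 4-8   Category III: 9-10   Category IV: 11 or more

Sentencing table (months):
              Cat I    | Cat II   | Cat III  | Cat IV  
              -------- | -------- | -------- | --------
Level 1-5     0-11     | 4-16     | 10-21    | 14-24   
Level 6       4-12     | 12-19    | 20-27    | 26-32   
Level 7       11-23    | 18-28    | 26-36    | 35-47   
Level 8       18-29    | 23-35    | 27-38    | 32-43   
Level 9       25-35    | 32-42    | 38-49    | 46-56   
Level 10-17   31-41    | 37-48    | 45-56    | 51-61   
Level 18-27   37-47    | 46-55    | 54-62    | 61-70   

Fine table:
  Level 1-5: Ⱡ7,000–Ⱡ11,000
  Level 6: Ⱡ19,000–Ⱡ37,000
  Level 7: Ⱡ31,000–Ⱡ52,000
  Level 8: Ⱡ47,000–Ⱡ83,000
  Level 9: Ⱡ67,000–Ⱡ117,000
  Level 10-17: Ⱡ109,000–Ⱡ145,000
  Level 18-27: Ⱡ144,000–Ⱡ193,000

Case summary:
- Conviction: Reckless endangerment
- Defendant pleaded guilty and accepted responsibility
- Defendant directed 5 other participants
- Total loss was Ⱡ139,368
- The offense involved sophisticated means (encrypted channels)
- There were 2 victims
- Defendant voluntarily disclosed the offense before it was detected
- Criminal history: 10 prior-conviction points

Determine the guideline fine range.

Ⱡ47,000–Ⱡ83,000

Base offense level for reckless endangerment: 4.
R1 applies (level before this adjustment is 4 < 12, so +2): 4 + 2 = 6.
R2 applies: 6 + 3 = 9.
R4 applies: 9 − 1 = 8.
R5 applies: 8 − 2 = 6.
R6 applies: 6 + 2 = 8.
Final offense level: 8.
Level 8 falls in the 8 band.
Fine table: Level 8 → Ⱡ47,000–Ⱡ83,000.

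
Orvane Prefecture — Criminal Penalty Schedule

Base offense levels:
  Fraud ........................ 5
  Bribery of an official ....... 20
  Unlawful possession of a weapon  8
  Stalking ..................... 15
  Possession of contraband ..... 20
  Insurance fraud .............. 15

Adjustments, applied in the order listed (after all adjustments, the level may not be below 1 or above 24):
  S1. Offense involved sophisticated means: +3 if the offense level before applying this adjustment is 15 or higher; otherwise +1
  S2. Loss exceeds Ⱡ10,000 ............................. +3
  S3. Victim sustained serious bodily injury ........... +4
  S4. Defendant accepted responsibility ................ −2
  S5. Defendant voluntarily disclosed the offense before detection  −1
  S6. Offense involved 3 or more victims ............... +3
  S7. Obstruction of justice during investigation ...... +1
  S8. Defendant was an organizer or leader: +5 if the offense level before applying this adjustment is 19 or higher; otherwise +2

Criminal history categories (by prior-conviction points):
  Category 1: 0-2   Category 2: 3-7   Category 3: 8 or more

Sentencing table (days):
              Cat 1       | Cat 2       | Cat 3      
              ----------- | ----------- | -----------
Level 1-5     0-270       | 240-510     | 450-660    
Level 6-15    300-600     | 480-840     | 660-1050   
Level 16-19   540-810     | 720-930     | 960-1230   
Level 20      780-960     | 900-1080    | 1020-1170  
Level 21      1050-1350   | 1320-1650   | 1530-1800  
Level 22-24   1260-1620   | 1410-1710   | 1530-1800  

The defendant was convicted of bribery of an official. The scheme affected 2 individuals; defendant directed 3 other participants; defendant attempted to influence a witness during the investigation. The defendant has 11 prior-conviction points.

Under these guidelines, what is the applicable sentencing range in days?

1530-1800 days

Base offense level for bribery of an official: 20.
S2 does not apply.
S3 does not apply.
S5 does not apply.
S7 applies: 20 + 1 = 21.
S8 applies (level before this adjustment is 21 ≥ 19, so +5): 21 + 5 = 26.
Level 26 exceeds the maximum of 24; capped at 24.
Final offense level: 24.
Criminal history: 11 prior points → Category 3 (8+).
Level 24 falls in the 22-24 band.
Grid: Level 22-24 × Category 3 = 1530-1800 days.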